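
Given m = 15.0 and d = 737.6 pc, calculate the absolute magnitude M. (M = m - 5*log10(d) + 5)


M = m - 5*log10(d) + 5 = 15.0 - 5*log10(737.6) + 5 = 5.6609

5.6609


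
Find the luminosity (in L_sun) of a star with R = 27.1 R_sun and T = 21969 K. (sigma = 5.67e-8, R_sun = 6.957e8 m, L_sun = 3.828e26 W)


R = 27.1 * 6.957e8 m = 1.885347e+10 m. L = 4*pi*R^2*sigma*T^4 = 4*pi*(1.885347e+10)^2 * 5.67e-8 * 21969^4 = 5.899519851e+31 W. L/L_sun = 5.899519851e+31 / 3.828e26 = 154114.9386

154114.9386 L_sun


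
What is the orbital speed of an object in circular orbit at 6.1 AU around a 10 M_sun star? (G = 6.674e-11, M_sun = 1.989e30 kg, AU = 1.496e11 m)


v = sqrt(GM/r) = sqrt(6.674e-11 * 1.989e+31 / 9.126e+11) = 38139.9201

38139.9201 m/s


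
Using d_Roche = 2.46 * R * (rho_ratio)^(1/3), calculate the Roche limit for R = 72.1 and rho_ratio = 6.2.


d_Roche = 2.46 * 72.1 * 6.2^(1/3) = 325.8374

325.8374


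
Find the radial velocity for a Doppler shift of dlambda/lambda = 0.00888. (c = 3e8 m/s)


v = (dlambda/lambda) * c = 0.00888 * 3e8 = 2.664e+06

2.664e+06 m/s


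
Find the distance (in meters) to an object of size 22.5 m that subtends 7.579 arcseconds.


D = size / theta_rad, theta_rad = 7.579 * pi/(180*3600) = 3.674e-05, D = 612344.3912

612344.3912 m


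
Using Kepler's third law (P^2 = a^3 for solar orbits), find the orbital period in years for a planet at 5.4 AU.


P = a^(3/2) = 5.4^1.5 = 12.5485

12.5485 years


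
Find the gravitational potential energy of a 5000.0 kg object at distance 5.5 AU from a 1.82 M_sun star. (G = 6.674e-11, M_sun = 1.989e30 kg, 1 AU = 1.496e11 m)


M = 1.82 * 1.989e30 kg = 3.61998e+30 kg; r = 5.5 AU * 1.496e11 m/AU = 8.228e+11 m. U = -GM*m/r = -(6.674e-11 * 3.61998e+30 * 5000.0) / 8.228e+11 = -1.468e+12

-1.468e+12 J


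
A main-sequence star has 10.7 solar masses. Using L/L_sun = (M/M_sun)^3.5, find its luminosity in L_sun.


L/L_sun = (M/M_sun)^3.5 = 10.7^3.5 = 4007.2203

4007.2203 L_sun


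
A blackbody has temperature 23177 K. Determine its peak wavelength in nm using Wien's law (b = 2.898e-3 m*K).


lam_max = b / T = 2.898e-3 / 23177 = 1.250e-07 m = 125.0378 nm

125.0378 nm


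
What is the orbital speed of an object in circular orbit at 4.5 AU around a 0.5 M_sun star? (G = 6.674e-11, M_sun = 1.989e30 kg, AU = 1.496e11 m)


v = sqrt(GM/r) = sqrt(6.674e-11 * 9.945e+29 / 6.732e+11) = 9929.4099

9929.4099 m/s


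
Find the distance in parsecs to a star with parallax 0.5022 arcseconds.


d = 1/p = 1/0.5022 = 1.9912

1.9912 pc


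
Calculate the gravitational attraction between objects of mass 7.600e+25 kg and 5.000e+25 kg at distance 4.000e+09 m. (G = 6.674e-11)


F = G*m1*m2/r^2 = 6.674e-11 * 7.600e+25 * 5.000e+25 / (4.000e+09)^2 = 6.674e-11 * 3.800e+51 / 1.600e+19 = 1.585e+22

1.585e+22 N


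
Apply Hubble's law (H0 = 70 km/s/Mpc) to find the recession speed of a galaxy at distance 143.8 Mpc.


v = H0 * d = 70 * 143.8 = 10066.0

10066.0 km/s


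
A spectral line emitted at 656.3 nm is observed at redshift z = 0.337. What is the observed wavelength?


lam_obs = lam_emit * (1 + z) = 656.3 * (1 + 0.337) = 877.4731

877.4731 nm


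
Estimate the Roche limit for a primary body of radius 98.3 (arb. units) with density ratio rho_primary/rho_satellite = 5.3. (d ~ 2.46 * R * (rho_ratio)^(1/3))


d_Roche = 2.46 * 98.3 * 5.3^(1/3) = 421.6129

421.6129


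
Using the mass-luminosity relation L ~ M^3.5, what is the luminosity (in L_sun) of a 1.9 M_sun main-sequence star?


L/L_sun = (M/M_sun)^3.5 = 1.9^3.5 = 9.4545

9.4545 L_sun


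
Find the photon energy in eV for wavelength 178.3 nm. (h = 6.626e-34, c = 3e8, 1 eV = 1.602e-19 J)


E = hc/lambda = 6.626e-34 * 3e8 / 1.783e-07 = 1.115e-18 J = 6.9592 eV

6.9592 eV


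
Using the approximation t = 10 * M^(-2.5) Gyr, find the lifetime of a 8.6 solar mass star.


t = 10 * M^(-2.5) = 10 * 8.6^(-2.5) = 0.0461

0.0461 Gyr


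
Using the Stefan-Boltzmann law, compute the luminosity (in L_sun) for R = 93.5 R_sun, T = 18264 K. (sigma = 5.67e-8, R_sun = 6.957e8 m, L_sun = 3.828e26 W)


R = 93.5 * 6.957e8 m = 6.504795e+10 m. L = 4*pi*R^2*sigma*T^4 = 4*pi*(6.504795e+10)^2 * 5.67e-8 * 18264^4 = 3.354623193e+32 W. L/L_sun = 3.354623193e+32 / 3.828e26 = 876338.3473

876338.3473 L_sun


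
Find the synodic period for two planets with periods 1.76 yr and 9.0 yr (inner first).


1/P_syn = |1/P1 - 1/P2| = |1/1.76 - 1/9.0| => P_syn = 2.1878

2.1878 years


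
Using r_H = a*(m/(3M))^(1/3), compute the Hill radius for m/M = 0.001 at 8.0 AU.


r_H = a * (m/3M)^(1/3) = 8.0 * (0.001/3)^(1/3) = 0.5547

0.5547 AU


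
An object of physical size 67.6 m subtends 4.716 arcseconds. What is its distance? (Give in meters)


D = size / theta_rad, theta_rad = 4.716 * pi/(180*3600) = 2.286e-05, D = 2.957e+06

2.957e+06 m


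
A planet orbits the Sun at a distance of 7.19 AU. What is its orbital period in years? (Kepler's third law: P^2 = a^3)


P = a^(3/2) = 7.19^1.5 = 19.2794

19.2794 years


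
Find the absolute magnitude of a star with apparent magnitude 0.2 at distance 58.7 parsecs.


M = m - 5*log10(d) + 5 = 0.2 - 5*log10(58.7) + 5 = -3.6432

-3.6432


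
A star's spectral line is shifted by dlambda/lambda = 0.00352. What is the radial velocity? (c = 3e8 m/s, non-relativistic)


v = (dlambda/lambda) * c = 0.00352 * 3e8 = 1.056e+06

1.056e+06 m/s


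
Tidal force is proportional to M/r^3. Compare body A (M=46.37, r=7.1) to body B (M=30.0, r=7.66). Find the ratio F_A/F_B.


Ratio = (M1/r1^3) / (M2/r2^3) = (46.37/7.1^3) / (30.0/7.66^3) = 1.941

1.941


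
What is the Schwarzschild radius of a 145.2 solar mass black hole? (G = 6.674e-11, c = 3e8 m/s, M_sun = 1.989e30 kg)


M = 145.2 * 1.989e30 kg = 2.888028e+32 kg. rs = 2GM/c^2 = 2 * 6.674e-11 * 2.888028e+32 / (3e8)^2 = 428326.6416

428326.6416 m


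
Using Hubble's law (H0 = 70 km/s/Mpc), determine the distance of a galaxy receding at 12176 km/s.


d = v / H0 = 12176 / 70 = 173.9429

173.9429 Mpc


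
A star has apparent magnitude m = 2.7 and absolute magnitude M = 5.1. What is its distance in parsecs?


d = 10^((m - M + 5)/5) = 10^((2.7 - 5.1 + 5)/5) = 3.3113

3.3113 pc


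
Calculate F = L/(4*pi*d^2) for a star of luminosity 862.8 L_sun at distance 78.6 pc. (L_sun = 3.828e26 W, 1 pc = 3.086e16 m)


F = L / (4*pi*d^2) = 3.303e+29 / (4*pi*(2.426e+18)^2) = 4.467e-09

4.467e-09 W/m^2


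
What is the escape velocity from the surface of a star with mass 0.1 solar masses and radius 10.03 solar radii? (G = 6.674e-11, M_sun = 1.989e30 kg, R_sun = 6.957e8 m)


M = 0.1 * 1.989e30 kg = 1.989e+29 kg; R = 10.03 * 6.957e8 m = 6.977871e+09 m. v_esc = sqrt(2GM/R) = sqrt(2 * 6.674e-11 * 1.989e+29 / 6.977871e+09) = 61682.7919

61682.7919 m/s


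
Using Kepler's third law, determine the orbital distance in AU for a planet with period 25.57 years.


a = P^(2/3) = 25.57^(2/3) = 8.6793

8.6793 AU


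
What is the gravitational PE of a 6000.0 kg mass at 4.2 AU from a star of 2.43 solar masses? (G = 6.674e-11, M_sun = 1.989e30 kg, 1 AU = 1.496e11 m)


M = 2.43 * 1.989e30 kg = 4.83327e+30 kg; r = 4.2 AU * 1.496e11 m/AU = 6.2832e+11 m. U = -GM*m/r = -(6.674e-11 * 4.83327e+30 * 6000.0) / 6.2832e+11 = -3.080e+12

-3.080e+12 J


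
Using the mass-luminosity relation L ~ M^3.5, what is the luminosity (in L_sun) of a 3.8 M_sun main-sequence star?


L/L_sun = (M/M_sun)^3.5 = 3.8^3.5 = 106.9652

106.9652 L_sun


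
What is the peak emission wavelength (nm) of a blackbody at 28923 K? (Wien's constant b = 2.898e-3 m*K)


lam_max = b / T = 2.898e-3 / 28923 = 1.002e-07 m = 100.1971 nm

100.1971 nm


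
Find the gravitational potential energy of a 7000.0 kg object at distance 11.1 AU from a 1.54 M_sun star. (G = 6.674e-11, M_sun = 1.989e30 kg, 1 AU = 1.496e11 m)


M = 1.54 * 1.989e30 kg = 3.06306e+30 kg; r = 11.1 AU * 1.496e11 m/AU = 1.66056e+12 m. U = -GM*m/r = -(6.674e-11 * 3.06306e+30 * 7000.0) / 1.66056e+12 = -8.618e+11

-8.618e+11 J


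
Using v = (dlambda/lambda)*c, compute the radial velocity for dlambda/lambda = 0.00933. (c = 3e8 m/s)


v = (dlambda/lambda) * c = 0.00933 * 3e8 = 2.799e+06

2.799e+06 m/s


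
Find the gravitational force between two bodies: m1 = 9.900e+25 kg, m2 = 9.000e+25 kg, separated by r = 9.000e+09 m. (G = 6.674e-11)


F = G*m1*m2/r^2 = 6.674e-11 * 9.900e+25 * 9.000e+25 / (9.000e+09)^2 = 6.674e-11 * 8.910e+51 / 8.100e+19 = 7.341e+21

7.341e+21 N


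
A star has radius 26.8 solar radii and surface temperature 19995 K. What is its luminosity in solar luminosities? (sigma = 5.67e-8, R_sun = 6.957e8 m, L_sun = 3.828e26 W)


R = 26.8 * 6.957e8 m = 1.864476e+10 m. L = 4*pi*R^2*sigma*T^4 = 4*pi*(1.864476e+10)^2 * 5.67e-8 * 19995^4 = 3.95906062e+31 W. L/L_sun = 3.95906062e+31 / 3.828e26 = 103423.7361

103423.7361 L_sun


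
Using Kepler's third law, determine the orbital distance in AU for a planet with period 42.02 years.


a = P^(2/3) = 42.02^(2/3) = 12.0866

12.0866 AU


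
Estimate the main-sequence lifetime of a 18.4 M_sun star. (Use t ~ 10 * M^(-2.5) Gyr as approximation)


t = 10 * M^(-2.5) = 10 * 18.4^(-2.5) = 0.0069

0.0069 Gyr


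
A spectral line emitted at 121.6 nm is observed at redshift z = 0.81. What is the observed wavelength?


lam_obs = lam_emit * (1 + z) = 121.6 * (1 + 0.81) = 220.096

220.096 nm


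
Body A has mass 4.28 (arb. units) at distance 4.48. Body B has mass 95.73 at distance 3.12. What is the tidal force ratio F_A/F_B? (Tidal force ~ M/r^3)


Ratio = (M1/r1^3) / (M2/r2^3) = (4.28/4.48^3) / (95.73/3.12^3) = 0.0151

0.0151


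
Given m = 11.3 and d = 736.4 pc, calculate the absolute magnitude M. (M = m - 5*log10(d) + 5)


M = m - 5*log10(d) + 5 = 11.3 - 5*log10(736.4) + 5 = 1.9644

1.9644


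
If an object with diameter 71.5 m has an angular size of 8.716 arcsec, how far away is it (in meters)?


D = size / theta_rad, theta_rad = 8.716 * pi/(180*3600) = 4.226e-05, D = 1.692e+06

1.692e+06 m


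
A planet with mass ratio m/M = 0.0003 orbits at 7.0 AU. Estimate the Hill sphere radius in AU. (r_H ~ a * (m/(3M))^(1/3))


r_H = a * (m/3M)^(1/3) = 7.0 * (0.0003/3)^(1/3) = 0.3249

0.3249 AU


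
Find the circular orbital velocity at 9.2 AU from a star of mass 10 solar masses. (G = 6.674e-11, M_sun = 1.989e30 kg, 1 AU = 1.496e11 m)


v = sqrt(GM/r) = sqrt(6.674e-11 * 1.989e+31 / 1.376e+12) = 31056.3764

31056.3764 m/s


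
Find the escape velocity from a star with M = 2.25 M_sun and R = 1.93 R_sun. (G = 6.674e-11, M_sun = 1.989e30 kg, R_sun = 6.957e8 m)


M = 2.25 * 1.989e30 kg = 4.47525e+30 kg; R = 1.93 * 6.957e8 m = 1.342701e+09 m. v_esc = sqrt(2GM/R) = sqrt(2 * 6.674e-11 * 4.47525e+30 / 1.342701e+09) = 667001.9344

667001.9344 m/s


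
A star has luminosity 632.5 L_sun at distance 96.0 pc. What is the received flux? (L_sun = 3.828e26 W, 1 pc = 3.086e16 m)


F = L / (4*pi*d^2) = 2.421e+29 / (4*pi*(2.963e+18)^2) = 2.195e-09

2.195e-09 W/m^2


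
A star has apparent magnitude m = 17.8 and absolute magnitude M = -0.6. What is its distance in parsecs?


d = 10^((m - M + 5)/5) = 10^((17.8 - -0.6 + 5)/5) = 47863.0092

47863.0092 pc


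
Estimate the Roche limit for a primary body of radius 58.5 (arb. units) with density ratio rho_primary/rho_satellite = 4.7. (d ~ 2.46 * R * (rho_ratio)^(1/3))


d_Roche = 2.46 * 58.5 * 4.7^(1/3) = 241.0591

241.0591


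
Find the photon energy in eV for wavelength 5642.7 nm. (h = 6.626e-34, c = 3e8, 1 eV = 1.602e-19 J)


E = hc/lambda = 6.626e-34 * 3e8 / 5.643e-06 = 3.523e-20 J = 0.2199 eV

0.2199 eV


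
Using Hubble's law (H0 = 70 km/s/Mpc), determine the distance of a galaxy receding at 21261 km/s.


d = v / H0 = 21261 / 70 = 303.7286

303.7286 Mpc


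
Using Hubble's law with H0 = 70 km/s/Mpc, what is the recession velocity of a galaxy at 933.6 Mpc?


v = H0 * d = 70 * 933.6 = 65352.0

65352.0 km/s


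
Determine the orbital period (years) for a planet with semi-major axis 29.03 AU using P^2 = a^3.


P = a^(3/2) = 29.03^1.5 = 156.4122

156.4122 years


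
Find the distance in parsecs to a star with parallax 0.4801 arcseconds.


d = 1/p = 1/0.4801 = 2.0829

2.0829 pc


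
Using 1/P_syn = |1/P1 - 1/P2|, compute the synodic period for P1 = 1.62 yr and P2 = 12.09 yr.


1/P_syn = |1/P1 - 1/P2| = |1/1.62 - 1/12.09| => P_syn = 1.8707

1.8707 years


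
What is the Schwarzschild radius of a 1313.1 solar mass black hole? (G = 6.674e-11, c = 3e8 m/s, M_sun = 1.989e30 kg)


M = 1313.1 * 1.989e30 kg = 2.6117559e+33 kg. rs = 2GM/c^2 = 2 * 6.674e-11 * 2.6117559e+33 / (3e8)^2 = 3.874e+06

3.874e+06 m


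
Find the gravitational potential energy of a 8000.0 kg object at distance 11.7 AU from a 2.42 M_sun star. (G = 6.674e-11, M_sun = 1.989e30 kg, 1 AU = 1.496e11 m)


M = 2.42 * 1.989e30 kg = 4.81338e+30 kg; r = 11.7 AU * 1.496e11 m/AU = 1.75032e+12 m. U = -GM*m/r = -(6.674e-11 * 4.81338e+30 * 8000.0) / 1.75032e+12 = -1.468e+12

-1.468e+12 J


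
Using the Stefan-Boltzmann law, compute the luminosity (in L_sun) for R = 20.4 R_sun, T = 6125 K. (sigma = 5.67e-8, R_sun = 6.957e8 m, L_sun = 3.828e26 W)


R = 20.4 * 6.957e8 m = 1.419228e+10 m. L = 4*pi*R^2*sigma*T^4 = 4*pi*(1.419228e+10)^2 * 5.67e-8 * 6125^4 = 2.019861711e+29 W. L/L_sun = 2.019861711e+29 / 3.828e26 = 527.6546

527.6546 L_sun


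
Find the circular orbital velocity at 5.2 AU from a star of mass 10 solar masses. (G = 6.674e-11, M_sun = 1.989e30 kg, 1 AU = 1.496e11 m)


v = sqrt(GM/r) = sqrt(6.674e-11 * 1.989e+31 / 7.779e+11) = 41308.8423

41308.8423 m/s


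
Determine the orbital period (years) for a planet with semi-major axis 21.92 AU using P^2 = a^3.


P = a^(3/2) = 21.92^1.5 = 102.6268

102.6268 years


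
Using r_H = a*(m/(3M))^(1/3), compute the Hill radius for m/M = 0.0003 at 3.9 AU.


r_H = a * (m/3M)^(1/3) = 3.9 * (0.0003/3)^(1/3) = 0.181

0.181 AU


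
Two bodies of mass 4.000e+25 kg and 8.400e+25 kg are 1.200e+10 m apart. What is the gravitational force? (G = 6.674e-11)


F = G*m1*m2/r^2 = 6.674e-11 * 4.000e+25 * 8.400e+25 / (1.200e+10)^2 = 6.674e-11 * 3.360e+51 / 1.440e+20 = 1.557e+21

1.557e+21 N


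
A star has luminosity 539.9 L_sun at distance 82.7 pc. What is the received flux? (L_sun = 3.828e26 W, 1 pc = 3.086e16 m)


F = L / (4*pi*d^2) = 2.067e+29 / (4*pi*(2.552e+18)^2) = 2.525e-09

2.525e-09 W/m^2


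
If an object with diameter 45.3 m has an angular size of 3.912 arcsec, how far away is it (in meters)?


D = size / theta_rad, theta_rad = 3.912 * pi/(180*3600) = 1.897e-05, D = 2.388e+06

2.388e+06 m


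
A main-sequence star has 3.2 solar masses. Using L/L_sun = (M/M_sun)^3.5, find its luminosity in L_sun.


L/L_sun = (M/M_sun)^3.5 = 3.2^3.5 = 58.6172

58.6172 L_sun


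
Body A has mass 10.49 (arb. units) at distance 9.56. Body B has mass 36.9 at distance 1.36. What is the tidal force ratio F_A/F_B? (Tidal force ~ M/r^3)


Ratio = (M1/r1^3) / (M2/r2^3) = (10.49/9.56^3) / (36.9/1.36^3) = 8.185e-04

8.185e-04


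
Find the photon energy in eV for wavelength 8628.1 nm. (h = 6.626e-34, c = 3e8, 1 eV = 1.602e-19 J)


E = hc/lambda = 6.626e-34 * 3e8 / 8.628e-06 = 2.304e-20 J = 0.1438 eV

0.1438 eV


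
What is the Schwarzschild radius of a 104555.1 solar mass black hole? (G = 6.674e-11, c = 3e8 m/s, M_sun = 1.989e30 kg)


M = 104555.1 * 1.989e30 kg = 2.079600939e+35 kg. rs = 2GM/c^2 = 2 * 6.674e-11 * 2.079600939e+35 / (3e8)^2 = 3.084e+08

3.084e+08 m


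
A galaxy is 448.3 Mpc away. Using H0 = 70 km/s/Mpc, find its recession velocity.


v = H0 * d = 70 * 448.3 = 31381.0

31381.0 km/s


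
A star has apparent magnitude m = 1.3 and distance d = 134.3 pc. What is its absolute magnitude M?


M = m - 5*log10(d) + 5 = 1.3 - 5*log10(134.3) + 5 = -4.3404

-4.3404


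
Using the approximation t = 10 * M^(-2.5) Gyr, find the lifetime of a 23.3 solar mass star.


t = 10 * M^(-2.5) = 10 * 23.3^(-2.5) = 0.0038

0.0038 Gyr


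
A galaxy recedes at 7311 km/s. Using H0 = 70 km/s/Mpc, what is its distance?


d = v / H0 = 7311 / 70 = 104.4429

104.4429 Mpc


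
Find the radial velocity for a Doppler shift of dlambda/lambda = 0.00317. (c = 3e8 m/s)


v = (dlambda/lambda) * c = 0.00317 * 3e8 = 951000.0

951000.0 m/s


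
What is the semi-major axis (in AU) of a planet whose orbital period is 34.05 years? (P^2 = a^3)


a = P^(2/3) = 34.05^(2/3) = 10.5054

10.5054 AU


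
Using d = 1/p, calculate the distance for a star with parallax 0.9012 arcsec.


d = 1/p = 1/0.9012 = 1.1096

1.1096 pc


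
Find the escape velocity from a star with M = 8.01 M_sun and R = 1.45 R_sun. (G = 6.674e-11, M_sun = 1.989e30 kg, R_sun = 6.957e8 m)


M = 8.01 * 1.989e30 kg = 1.593189e+31 kg; R = 1.45 * 6.957e8 m = 1.008765e+09 m. v_esc = sqrt(2GM/R) = sqrt(2 * 6.674e-11 * 1.593189e+31 / 1.008765e+09) = 1.452e+06

1.452e+06 m/s


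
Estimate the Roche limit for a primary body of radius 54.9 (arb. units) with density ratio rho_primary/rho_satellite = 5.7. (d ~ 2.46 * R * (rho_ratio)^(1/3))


d_Roche = 2.46 * 54.9 * 5.7^(1/3) = 241.2491

241.2491


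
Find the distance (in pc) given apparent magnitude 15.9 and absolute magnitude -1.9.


d = 10^((m - M + 5)/5) = 10^((15.9 - -1.9 + 5)/5) = 36307.8055

36307.8055 pc


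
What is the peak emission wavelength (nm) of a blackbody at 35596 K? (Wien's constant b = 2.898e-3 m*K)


lam_max = b / T = 2.898e-3 / 35596 = 8.141e-08 m = 81.4136 nm

81.4136 nm


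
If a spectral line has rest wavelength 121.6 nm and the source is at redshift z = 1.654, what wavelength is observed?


lam_obs = lam_emit * (1 + z) = 121.6 * (1 + 1.654) = 322.7264

322.7264 nm


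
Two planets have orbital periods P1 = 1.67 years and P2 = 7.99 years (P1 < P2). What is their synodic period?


1/P_syn = |1/P1 - 1/P2| = |1/1.67 - 1/7.99| => P_syn = 2.1113

2.1113 years


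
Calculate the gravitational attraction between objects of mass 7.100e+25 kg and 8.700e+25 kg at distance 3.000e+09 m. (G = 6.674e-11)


F = G*m1*m2/r^2 = 6.674e-11 * 7.100e+25 * 8.700e+25 / (3.000e+09)^2 = 6.674e-11 * 6.177e+51 / 9.000e+18 = 4.581e+22

4.581e+22 N


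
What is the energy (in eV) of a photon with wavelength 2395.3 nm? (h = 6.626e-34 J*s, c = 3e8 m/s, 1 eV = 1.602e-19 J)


E = hc/lambda = 6.626e-34 * 3e8 / 2.395e-06 = 8.299e-20 J = 0.518 eV

0.518 eV


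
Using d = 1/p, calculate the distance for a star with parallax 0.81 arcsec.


d = 1/p = 1/0.81 = 1.2346

1.2346 pc


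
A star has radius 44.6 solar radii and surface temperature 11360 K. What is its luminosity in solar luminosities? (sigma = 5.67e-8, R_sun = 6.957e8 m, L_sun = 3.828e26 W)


R = 44.6 * 6.957e8 m = 3.102822e+10 m. L = 4*pi*R^2*sigma*T^4 = 4*pi*(3.102822e+10)^2 * 5.67e-8 * 11360^4 = 1.142404677e+31 W. L/L_sun = 1.142404677e+31 / 3.828e26 = 29843.3824

29843.3824 L_sun


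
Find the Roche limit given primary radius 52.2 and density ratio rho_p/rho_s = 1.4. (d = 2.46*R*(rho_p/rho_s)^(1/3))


d_Roche = 2.46 * 52.2 * 1.4^(1/3) = 143.6531

143.6531


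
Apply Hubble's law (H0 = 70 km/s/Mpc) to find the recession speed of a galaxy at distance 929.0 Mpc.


v = H0 * d = 70 * 929.0 = 65030.0

65030.0 km/s


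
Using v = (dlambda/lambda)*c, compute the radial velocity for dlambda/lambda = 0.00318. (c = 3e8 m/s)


v = (dlambda/lambda) * c = 0.00318 * 3e8 = 954000.0

954000.0 m/s


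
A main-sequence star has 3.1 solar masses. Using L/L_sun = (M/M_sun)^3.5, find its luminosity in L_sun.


L/L_sun = (M/M_sun)^3.5 = 3.1^3.5 = 52.4525

52.4525 L_sun


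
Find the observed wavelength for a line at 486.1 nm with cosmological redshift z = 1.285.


lam_obs = lam_emit * (1 + z) = 486.1 * (1 + 1.285) = 1110.7385

1110.7385 nm


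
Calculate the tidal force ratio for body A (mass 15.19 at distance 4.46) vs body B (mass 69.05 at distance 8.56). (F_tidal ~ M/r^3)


Ratio = (M1/r1^3) / (M2/r2^3) = (15.19/4.46^3) / (69.05/8.56^3) = 1.5553

1.5553


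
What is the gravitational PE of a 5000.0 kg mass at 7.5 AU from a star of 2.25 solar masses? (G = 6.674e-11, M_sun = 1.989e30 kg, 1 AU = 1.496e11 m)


M = 2.25 * 1.989e30 kg = 4.47525e+30 kg; r = 7.5 AU * 1.496e11 m/AU = 1.122e+12 m. U = -GM*m/r = -(6.674e-11 * 4.47525e+30 * 5000.0) / 1.122e+12 = -1.331e+12

-1.331e+12 J


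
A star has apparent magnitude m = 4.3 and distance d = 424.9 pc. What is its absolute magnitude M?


M = m - 5*log10(d) + 5 = 4.3 - 5*log10(424.9) + 5 = -3.8414

-3.8414


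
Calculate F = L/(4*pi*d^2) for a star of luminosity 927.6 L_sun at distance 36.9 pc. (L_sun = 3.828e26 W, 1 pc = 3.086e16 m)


F = L / (4*pi*d^2) = 3.551e+29 / (4*pi*(1.139e+18)^2) = 2.179e-08

2.179e-08 W/m^2


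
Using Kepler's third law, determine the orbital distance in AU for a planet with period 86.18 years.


a = P^(2/3) = 86.18^(2/3) = 19.5106

19.5106 AU


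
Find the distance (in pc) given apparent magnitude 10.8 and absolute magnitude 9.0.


d = 10^((m - M + 5)/5) = 10^((10.8 - 9.0 + 5)/5) = 22.9087

22.9087 pc


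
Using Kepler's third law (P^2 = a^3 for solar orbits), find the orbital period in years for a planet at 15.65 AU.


P = a^(3/2) = 15.65^1.5 = 61.9115

61.9115 years


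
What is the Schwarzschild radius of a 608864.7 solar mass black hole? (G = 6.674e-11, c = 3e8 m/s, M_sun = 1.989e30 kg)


M = 608864.7 * 1.989e30 kg = 1.211031888e+36 kg. rs = 2GM/c^2 = 2 * 6.674e-11 * 1.211031888e+36 / (3e8)^2 = 1.796e+09

1.796e+09 m


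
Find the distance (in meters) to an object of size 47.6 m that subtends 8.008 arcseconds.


D = size / theta_rad, theta_rad = 8.008 * pi/(180*3600) = 3.882e-05, D = 1.226e+06

1.226e+06 m


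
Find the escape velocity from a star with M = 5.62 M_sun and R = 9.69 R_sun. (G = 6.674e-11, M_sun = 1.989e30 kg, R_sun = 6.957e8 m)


M = 5.62 * 1.989e30 kg = 1.117818e+31 kg; R = 9.69 * 6.957e8 m = 6.741333e+09 m. v_esc = sqrt(2GM/R) = sqrt(2 * 6.674e-11 * 1.117818e+31 / 6.741333e+09) = 470457.8918

470457.8918 m/s


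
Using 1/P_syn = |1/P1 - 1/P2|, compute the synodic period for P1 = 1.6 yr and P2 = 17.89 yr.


1/P_syn = |1/P1 - 1/P2| = |1/1.6 - 1/17.89| => P_syn = 1.7572

1.7572 years


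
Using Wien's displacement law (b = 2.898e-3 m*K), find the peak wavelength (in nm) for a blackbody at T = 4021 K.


lam_max = b / T = 2.898e-3 / 4021 = 7.207e-07 m = 720.7162 nm

720.7162 nm


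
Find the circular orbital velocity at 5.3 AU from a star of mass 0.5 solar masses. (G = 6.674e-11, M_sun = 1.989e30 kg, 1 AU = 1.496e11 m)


v = sqrt(GM/r) = sqrt(6.674e-11 * 9.945e+29 / 7.929e+11) = 9149.3821

9149.3821 m/s


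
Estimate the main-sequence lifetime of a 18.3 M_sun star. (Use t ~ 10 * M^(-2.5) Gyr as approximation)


t = 10 * M^(-2.5) = 10 * 18.3^(-2.5) = 0.007

0.007 Gyr


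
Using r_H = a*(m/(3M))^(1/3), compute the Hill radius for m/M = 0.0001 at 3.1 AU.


r_H = a * (m/3M)^(1/3) = 3.1 * (0.0001/3)^(1/3) = 0.0998

0.0998 AU


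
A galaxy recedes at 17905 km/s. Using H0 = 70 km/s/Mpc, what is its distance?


d = v / H0 = 17905 / 70 = 255.7857

255.7857 Mpc


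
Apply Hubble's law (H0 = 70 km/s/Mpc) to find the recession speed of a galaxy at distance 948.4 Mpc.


v = H0 * d = 70 * 948.4 = 66388.0

66388.0 km/s


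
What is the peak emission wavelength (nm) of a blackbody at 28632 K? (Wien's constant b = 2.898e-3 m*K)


lam_max = b / T = 2.898e-3 / 28632 = 1.012e-07 m = 101.2154 nm

101.2154 nm


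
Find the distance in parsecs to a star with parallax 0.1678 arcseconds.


d = 1/p = 1/0.1678 = 5.9595

5.9595 pc


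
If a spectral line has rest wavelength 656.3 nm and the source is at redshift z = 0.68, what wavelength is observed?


lam_obs = lam_emit * (1 + z) = 656.3 * (1 + 0.68) = 1102.584

1102.584 nm


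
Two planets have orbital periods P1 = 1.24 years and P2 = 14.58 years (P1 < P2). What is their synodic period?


1/P_syn = |1/P1 - 1/P2| = |1/1.24 - 1/14.58| => P_syn = 1.3553

1.3553 years


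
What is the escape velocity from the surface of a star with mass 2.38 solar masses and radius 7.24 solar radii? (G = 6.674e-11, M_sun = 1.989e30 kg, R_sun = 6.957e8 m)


M = 2.38 * 1.989e30 kg = 4.73382e+30 kg; R = 7.24 * 6.957e8 m = 5.036868e+09 m. v_esc = sqrt(2GM/R) = sqrt(2 * 6.674e-11 * 4.73382e+30 / 5.036868e+09) = 354187.8705

354187.8705 m/s


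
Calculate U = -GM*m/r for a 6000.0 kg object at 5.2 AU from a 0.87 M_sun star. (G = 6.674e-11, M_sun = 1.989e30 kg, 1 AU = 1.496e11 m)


M = 0.87 * 1.989e30 kg = 1.73043e+30 kg; r = 5.2 AU * 1.496e11 m/AU = 7.7792e+11 m. U = -GM*m/r = -(6.674e-11 * 1.73043e+30 * 6000.0) / 7.7792e+11 = -8.908e+11

-8.908e+11 J


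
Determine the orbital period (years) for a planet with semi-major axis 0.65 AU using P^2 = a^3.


P = a^(3/2) = 0.65^1.5 = 0.524

0.524 years


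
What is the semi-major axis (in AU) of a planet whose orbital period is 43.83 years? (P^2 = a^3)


a = P^(2/3) = 43.83^(2/3) = 12.4312

12.4312 AU


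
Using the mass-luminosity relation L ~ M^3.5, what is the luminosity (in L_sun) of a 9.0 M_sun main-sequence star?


L/L_sun = (M/M_sun)^3.5 = 9.0^3.5 = 2187.0

2187.0 L_sun


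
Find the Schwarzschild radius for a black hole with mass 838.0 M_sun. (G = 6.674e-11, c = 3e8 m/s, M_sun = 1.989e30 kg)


M = 838.0 * 1.989e30 kg = 1.666782e+33 kg. rs = 2GM/c^2 = 2 * 6.674e-11 * 1.666782e+33 / (3e8)^2 = 2.472e+06

2.472e+06 m


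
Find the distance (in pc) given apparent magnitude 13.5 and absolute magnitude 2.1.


d = 10^((m - M + 5)/5) = 10^((13.5 - 2.1 + 5)/5) = 1905.4607

1905.4607 pc


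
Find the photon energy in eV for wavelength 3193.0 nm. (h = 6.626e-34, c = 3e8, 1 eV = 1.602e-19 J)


E = hc/lambda = 6.626e-34 * 3e8 / 3.193e-06 = 6.225e-20 J = 0.3886 eV

0.3886 eV


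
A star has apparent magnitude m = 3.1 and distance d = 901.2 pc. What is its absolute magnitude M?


M = m - 5*log10(d) + 5 = 3.1 - 5*log10(901.2) + 5 = -6.6741

-6.6741


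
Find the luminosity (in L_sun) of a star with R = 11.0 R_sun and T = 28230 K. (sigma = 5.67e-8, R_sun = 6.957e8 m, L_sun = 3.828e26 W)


R = 11.0 * 6.957e8 m = 7.6527e+09 m. L = 4*pi*R^2*sigma*T^4 = 4*pi*(7.6527e+09)^2 * 5.67e-8 * 28230^4 = 2.650121665e+31 W. L/L_sun = 2.650121665e+31 / 3.828e26 = 69229.9286

69229.9286 L_sun


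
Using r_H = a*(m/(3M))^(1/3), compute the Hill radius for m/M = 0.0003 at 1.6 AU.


r_H = a * (m/3M)^(1/3) = 1.6 * (0.0003/3)^(1/3) = 0.0743

0.0743 AU


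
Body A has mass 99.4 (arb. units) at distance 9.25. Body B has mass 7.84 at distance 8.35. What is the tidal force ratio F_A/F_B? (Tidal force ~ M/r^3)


Ratio = (M1/r1^3) / (M2/r2^3) = (99.4/9.25^3) / (7.84/8.35^3) = 9.3262

9.3262


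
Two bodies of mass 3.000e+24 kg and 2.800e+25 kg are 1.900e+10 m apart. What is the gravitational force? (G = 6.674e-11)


F = G*m1*m2/r^2 = 6.674e-11 * 3.000e+24 * 2.800e+25 / (1.900e+10)^2 = 6.674e-11 * 8.400e+49 / 3.610e+20 = 1.553e+19

1.553e+19 N


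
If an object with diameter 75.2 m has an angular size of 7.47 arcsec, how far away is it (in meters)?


D = size / theta_rad, theta_rad = 7.47 * pi/(180*3600) = 3.622e-05, D = 2.076e+06

2.076e+06 m


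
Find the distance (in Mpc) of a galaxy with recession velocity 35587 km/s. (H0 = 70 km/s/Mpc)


d = v / H0 = 35587 / 70 = 508.3857

508.3857 Mpc


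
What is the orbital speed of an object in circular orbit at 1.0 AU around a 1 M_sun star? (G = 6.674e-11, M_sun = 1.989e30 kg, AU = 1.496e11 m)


v = sqrt(GM/r) = sqrt(6.674e-11 * 1.989e+30 / 1.496e+11) = 29788.2298

29788.2298 m/s


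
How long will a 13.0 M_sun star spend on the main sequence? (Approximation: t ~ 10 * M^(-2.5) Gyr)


t = 10 * M^(-2.5) = 10 * 13.0^(-2.5) = 0.0164

0.0164 Gyr


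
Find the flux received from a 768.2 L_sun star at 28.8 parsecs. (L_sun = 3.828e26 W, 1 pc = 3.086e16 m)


F = L / (4*pi*d^2) = 2.941e+29 / (4*pi*(8.888e+17)^2) = 2.963e-08

2.963e-08 W/m^2


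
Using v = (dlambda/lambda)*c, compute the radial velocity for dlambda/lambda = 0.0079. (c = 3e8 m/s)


v = (dlambda/lambda) * c = 0.0079 * 3e8 = 2.370e+06

2.370e+06 m/s


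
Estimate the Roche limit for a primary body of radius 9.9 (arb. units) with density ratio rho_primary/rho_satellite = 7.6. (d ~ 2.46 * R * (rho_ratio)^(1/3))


d_Roche = 2.46 * 9.9 * 7.6^(1/3) = 47.8823

47.8823


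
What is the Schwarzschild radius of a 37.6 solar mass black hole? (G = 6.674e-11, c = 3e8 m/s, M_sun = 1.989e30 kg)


M = 37.6 * 1.989e30 kg = 7.47864e+31 kg. rs = 2GM/c^2 = 2 * 6.674e-11 * 7.47864e+31 / (3e8)^2 = 110916.5408

110916.5408 m


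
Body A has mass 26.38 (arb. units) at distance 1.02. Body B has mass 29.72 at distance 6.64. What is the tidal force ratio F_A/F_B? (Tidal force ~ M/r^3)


Ratio = (M1/r1^3) / (M2/r2^3) = (26.38/1.02^3) / (29.72/6.64^3) = 244.8667

244.8667


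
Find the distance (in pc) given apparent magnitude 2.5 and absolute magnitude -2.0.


d = 10^((m - M + 5)/5) = 10^((2.5 - -2.0 + 5)/5) = 79.4328

79.4328 pc


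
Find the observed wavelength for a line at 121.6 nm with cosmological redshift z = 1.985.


lam_obs = lam_emit * (1 + z) = 121.6 * (1 + 1.985) = 362.976

362.976 nm


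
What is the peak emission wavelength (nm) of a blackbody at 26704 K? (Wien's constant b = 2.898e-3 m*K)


lam_max = b / T = 2.898e-3 / 26704 = 1.085e-07 m = 108.5231 nm

108.5231 nm


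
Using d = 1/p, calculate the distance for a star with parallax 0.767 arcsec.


d = 1/p = 1/0.767 = 1.3038

1.3038 pc


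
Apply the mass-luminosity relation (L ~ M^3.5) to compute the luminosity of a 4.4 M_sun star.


L/L_sun = (M/M_sun)^3.5 = 4.4^3.5 = 178.6835

178.6835 L_sun


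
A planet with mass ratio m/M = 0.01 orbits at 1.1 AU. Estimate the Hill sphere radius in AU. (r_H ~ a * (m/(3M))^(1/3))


r_H = a * (m/3M)^(1/3) = 1.1 * (0.01/3)^(1/3) = 0.1643

0.1643 AU


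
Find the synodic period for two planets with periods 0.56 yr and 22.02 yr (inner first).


1/P_syn = |1/P1 - 1/P2| = |1/0.56 - 1/22.02| => P_syn = 0.5746

0.5746 years


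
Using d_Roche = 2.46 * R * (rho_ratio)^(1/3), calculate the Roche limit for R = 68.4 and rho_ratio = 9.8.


d_Roche = 2.46 * 68.4 * 9.8^(1/3) = 360.0807

360.0807


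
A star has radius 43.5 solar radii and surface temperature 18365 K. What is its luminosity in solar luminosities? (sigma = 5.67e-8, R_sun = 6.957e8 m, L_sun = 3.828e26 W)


R = 43.5 * 6.957e8 m = 3.026295e+10 m. L = 4*pi*R^2*sigma*T^4 = 4*pi*(3.026295e+10)^2 * 5.67e-8 * 18365^4 = 7.422995107e+31 W. L/L_sun = 7.422995107e+31 / 3.828e26 = 193913.1428

193913.1428 L_sun


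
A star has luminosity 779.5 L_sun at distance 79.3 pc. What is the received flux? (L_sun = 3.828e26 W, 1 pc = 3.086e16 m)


F = L / (4*pi*d^2) = 2.984e+29 / (4*pi*(2.447e+18)^2) = 3.965e-09

3.965e-09 W/m^2


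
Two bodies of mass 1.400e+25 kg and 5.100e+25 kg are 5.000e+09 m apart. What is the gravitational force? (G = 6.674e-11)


F = G*m1*m2/r^2 = 6.674e-11 * 1.400e+25 * 5.100e+25 / (5.000e+09)^2 = 6.674e-11 * 7.140e+50 / 2.500e+19 = 1.906e+21

1.906e+21 N


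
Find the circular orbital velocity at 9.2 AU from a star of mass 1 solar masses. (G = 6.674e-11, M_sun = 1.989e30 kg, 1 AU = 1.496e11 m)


v = sqrt(GM/r) = sqrt(6.674e-11 * 1.989e+30 / 1.376e+12) = 9820.8885

9820.8885 m/s


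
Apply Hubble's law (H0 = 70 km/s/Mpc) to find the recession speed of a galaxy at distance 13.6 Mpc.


v = H0 * d = 70 * 13.6 = 952.0

952.0 km/s


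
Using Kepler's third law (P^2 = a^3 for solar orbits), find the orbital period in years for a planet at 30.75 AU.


P = a^(3/2) = 30.75^1.5 = 170.517

170.517 years


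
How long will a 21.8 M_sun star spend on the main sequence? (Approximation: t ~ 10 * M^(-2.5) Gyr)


t = 10 * M^(-2.5) = 10 * 21.8^(-2.5) = 0.0045

0.0045 Gyr


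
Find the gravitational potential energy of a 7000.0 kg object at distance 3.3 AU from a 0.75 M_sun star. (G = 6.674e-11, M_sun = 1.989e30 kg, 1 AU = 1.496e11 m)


M = 0.75 * 1.989e30 kg = 1.49175e+30 kg; r = 3.3 AU * 1.496e11 m/AU = 4.9368e+11 m. U = -GM*m/r = -(6.674e-11 * 1.49175e+30 * 7000.0) / 4.9368e+11 = -1.412e+12

-1.412e+12 J


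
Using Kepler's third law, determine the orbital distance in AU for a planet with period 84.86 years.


a = P^(2/3) = 84.86^(2/3) = 19.3109

19.3109 AU


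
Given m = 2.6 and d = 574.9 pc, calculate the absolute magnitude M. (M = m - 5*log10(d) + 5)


M = m - 5*log10(d) + 5 = 2.6 - 5*log10(574.9) + 5 = -6.198

-6.198


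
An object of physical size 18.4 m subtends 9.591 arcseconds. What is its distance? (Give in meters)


D = size / theta_rad, theta_rad = 9.591 * pi/(180*3600) = 4.650e-05, D = 395711.8585

395711.8585 m


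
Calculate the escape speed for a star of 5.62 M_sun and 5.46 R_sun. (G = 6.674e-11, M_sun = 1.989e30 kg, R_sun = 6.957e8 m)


M = 5.62 * 1.989e30 kg = 1.117818e+31 kg; R = 5.46 * 6.957e8 m = 3.798522e+09 m. v_esc = sqrt(2GM/R) = sqrt(2 * 6.674e-11 * 1.117818e+31 / 3.798522e+09) = 626738.4299

626738.4299 m/s


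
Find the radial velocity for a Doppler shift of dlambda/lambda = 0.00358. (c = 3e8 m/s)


v = (dlambda/lambda) * c = 0.00358 * 3e8 = 1.074e+06

1.074e+06 m/s


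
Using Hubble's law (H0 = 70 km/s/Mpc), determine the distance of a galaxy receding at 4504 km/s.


d = v / H0 = 4504 / 70 = 64.3429

64.3429 Mpc


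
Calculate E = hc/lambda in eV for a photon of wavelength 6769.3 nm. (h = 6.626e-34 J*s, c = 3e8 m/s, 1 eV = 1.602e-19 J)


E = hc/lambda = 6.626e-34 * 3e8 / 6.769e-06 = 2.936e-20 J = 0.1833 eV

0.1833 eV


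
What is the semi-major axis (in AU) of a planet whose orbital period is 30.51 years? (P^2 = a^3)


a = P^(2/3) = 30.51^(2/3) = 9.764

9.764 AU


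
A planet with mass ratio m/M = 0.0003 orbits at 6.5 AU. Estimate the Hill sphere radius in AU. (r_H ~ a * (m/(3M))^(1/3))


r_H = a * (m/3M)^(1/3) = 6.5 * (0.0003/3)^(1/3) = 0.3017

0.3017 AU


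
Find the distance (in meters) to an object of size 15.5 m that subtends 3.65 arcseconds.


D = size / theta_rad, theta_rad = 3.65 * pi/(180*3600) = 1.770e-05, D = 875919.0402

875919.0402 m


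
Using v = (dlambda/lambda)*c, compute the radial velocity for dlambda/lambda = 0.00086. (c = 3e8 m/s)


v = (dlambda/lambda) * c = 0.00086 * 3e8 = 258000.0

258000.0 m/s


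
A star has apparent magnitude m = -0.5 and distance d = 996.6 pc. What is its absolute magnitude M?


M = m - 5*log10(d) + 5 = -0.5 - 5*log10(996.6) + 5 = -10.4926

-10.4926


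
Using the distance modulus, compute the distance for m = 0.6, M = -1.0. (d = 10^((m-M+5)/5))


d = 10^((m - M + 5)/5) = 10^((0.6 - -1.0 + 5)/5) = 20.893

20.893 pc


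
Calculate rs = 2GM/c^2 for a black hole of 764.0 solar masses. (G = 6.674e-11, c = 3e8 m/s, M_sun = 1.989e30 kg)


M = 764.0 * 1.989e30 kg = 1.519596e+33 kg. rs = 2GM/c^2 = 2 * 6.674e-11 * 1.519596e+33 / (3e8)^2 = 2.254e+06

2.254e+06 m


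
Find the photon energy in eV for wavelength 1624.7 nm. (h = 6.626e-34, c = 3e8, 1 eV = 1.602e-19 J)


E = hc/lambda = 6.626e-34 * 3e8 / 1.625e-06 = 1.223e-19 J = 0.7637 eV

0.7637 eV


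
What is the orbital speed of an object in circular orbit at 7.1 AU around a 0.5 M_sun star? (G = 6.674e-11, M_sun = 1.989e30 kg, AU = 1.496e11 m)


v = sqrt(GM/r) = sqrt(6.674e-11 * 9.945e+29 / 1.062e+12) = 7904.9754

7904.9754 m/s


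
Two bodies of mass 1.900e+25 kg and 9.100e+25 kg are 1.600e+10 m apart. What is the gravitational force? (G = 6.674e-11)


F = G*m1*m2/r^2 = 6.674e-11 * 1.900e+25 * 9.100e+25 / (1.600e+10)^2 = 6.674e-11 * 1.729e+51 / 2.560e+20 = 4.508e+20

4.508e+20 N


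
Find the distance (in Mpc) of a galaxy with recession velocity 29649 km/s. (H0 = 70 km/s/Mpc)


d = v / H0 = 29649 / 70 = 423.5571

423.5571 Mpc


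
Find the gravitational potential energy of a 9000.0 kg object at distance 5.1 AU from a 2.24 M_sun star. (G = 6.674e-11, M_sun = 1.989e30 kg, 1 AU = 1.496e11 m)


M = 2.24 * 1.989e30 kg = 4.45536e+30 kg; r = 5.1 AU * 1.496e11 m/AU = 7.6296e+11 m. U = -GM*m/r = -(6.674e-11 * 4.45536e+30 * 9000.0) / 7.6296e+11 = -3.508e+12

-3.508e+12 J


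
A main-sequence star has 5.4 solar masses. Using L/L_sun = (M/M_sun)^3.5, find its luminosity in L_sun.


L/L_sun = (M/M_sun)^3.5 = 5.4^3.5 = 365.9133

365.9133 L_sun


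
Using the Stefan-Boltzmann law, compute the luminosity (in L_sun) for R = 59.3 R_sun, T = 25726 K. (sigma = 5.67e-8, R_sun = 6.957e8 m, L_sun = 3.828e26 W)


R = 59.3 * 6.957e8 m = 4.125501e+10 m. L = 4*pi*R^2*sigma*T^4 = 4*pi*(4.125501e+10)^2 * 5.67e-8 * 25726^4 = 5.311722493e+32 W. L/L_sun = 5.311722493e+32 / 3.828e26 = 1.388e+06

1.388e+06 L_sun


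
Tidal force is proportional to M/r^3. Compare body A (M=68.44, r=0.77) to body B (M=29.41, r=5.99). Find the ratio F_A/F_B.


Ratio = (M1/r1^3) / (M2/r2^3) = (68.44/0.77^3) / (29.41/5.99^3) = 1095.5275

1095.5275


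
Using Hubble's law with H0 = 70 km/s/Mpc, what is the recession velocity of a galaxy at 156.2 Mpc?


v = H0 * d = 70 * 156.2 = 10934.0

10934.0 km/s


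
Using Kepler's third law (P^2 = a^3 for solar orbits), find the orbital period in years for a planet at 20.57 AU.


P = a^(3/2) = 20.57^1.5 = 93.2935

93.2935 years


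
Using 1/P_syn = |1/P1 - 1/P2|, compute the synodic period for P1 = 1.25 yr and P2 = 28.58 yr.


1/P_syn = |1/P1 - 1/P2| = |1/1.25 - 1/28.58| => P_syn = 1.3072

1.3072 years


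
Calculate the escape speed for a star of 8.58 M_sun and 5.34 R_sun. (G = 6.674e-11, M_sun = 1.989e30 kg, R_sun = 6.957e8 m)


M = 8.58 * 1.989e30 kg = 1.706562e+31 kg; R = 5.34 * 6.957e8 m = 3.715038e+09 m. v_esc = sqrt(2GM/R) = sqrt(2 * 6.674e-11 * 1.706562e+31 / 3.715038e+09) = 783046.4127

783046.4127 m/s


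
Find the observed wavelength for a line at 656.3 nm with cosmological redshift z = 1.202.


lam_obs = lam_emit * (1 + z) = 656.3 * (1 + 1.202) = 1445.1726

1445.1726 nm


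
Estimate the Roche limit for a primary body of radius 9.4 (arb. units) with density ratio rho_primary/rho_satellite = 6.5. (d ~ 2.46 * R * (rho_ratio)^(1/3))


d_Roche = 2.46 * 9.4 * 6.5^(1/3) = 43.1553

43.1553


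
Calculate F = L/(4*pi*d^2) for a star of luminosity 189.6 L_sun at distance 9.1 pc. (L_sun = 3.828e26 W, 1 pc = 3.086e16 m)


F = L / (4*pi*d^2) = 7.258e+28 / (4*pi*(2.808e+17)^2) = 7.324e-08

7.324e-08 W/m^2


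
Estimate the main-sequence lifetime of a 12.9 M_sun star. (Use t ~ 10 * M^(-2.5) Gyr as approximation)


t = 10 * M^(-2.5) = 10 * 12.9^(-2.5) = 0.0167

0.0167 Gyr


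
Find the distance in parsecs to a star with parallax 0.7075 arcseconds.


d = 1/p = 1/0.7075 = 1.4134

1.4134 pc


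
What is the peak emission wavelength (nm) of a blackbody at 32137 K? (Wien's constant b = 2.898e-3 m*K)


lam_max = b / T = 2.898e-3 / 32137 = 9.018e-08 m = 90.1764 nm

90.1764 nm


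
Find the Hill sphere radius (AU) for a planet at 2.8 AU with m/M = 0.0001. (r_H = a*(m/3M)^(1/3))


r_H = a * (m/3M)^(1/3) = 2.8 * (0.0001/3)^(1/3) = 0.0901

0.0901 AU


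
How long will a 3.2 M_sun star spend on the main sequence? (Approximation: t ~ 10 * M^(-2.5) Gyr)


t = 10 * M^(-2.5) = 10 * 3.2^(-2.5) = 0.5459

0.5459 Gyr


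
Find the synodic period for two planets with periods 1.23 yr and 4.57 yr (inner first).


1/P_syn = |1/P1 - 1/P2| = |1/1.23 - 1/4.57| => P_syn = 1.683

1.683 years


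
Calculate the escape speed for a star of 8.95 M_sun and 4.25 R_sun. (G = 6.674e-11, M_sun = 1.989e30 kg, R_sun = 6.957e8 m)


M = 8.95 * 1.989e30 kg = 1.780155e+31 kg; R = 4.25 * 6.957e8 m = 2.956725e+09 m. v_esc = sqrt(2GM/R) = sqrt(2 * 6.674e-11 * 1.780155e+31 / 2.956725e+09) = 896461.2909

896461.2909 m/s
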